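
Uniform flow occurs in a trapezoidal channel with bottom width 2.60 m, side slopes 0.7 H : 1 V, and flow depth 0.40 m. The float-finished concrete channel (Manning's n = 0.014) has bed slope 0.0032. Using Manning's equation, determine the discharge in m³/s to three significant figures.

A = (b + z·y)·y = (2.60 + 0.7×0.40)×0.40 = 1.152 m²
P = b + 2y√(1+z²) = 2.60 + 2×0.40×√(1+0.7²) = 3.577 m
R = A/P = 1.152/3.577 = 0.3221 m
Q = (1/n)·A·R^(2/3)·S^(1/2) = (1/0.014) × 1.152 × 0.3221^(2/3) × 0.0032^(1/2) = 2.187 m³/s

2.19 m³/s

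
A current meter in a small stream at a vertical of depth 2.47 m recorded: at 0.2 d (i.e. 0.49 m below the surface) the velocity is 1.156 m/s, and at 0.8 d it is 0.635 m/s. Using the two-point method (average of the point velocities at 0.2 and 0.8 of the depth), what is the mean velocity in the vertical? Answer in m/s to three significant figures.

v̄ = (1.156 + 0.635) / 2 = 0.8955 m/s

0.896 m/s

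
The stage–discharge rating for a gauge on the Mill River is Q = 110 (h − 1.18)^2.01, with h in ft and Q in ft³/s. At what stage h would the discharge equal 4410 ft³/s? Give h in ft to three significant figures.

7.45 ft

h − h₀ = (Q/C)^(1/b) = (4410/110)^(1/2.01) = 6.274 ft
h = 1.18 + 6.274 = 7.454 ft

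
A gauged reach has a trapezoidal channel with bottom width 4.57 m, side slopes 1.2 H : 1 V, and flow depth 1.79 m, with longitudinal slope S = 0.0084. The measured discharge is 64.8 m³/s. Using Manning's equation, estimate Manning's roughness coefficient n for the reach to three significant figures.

0.0190

A = (b + z·y)·y = (4.57 + 1.2×1.79)×1.79 = 12.03 m²
P = b + 2y√(1+z²) = 4.57 + 2×1.79×√(1+1.2²) = 10.16 m
R = A/P = 12.03/10.16 = 1.183 m
n = (1/Q)·A·R^(2/3)·S^(1/2) = (1/64.8) × 12.03 × 1.119 × 0.09165 = 0.01903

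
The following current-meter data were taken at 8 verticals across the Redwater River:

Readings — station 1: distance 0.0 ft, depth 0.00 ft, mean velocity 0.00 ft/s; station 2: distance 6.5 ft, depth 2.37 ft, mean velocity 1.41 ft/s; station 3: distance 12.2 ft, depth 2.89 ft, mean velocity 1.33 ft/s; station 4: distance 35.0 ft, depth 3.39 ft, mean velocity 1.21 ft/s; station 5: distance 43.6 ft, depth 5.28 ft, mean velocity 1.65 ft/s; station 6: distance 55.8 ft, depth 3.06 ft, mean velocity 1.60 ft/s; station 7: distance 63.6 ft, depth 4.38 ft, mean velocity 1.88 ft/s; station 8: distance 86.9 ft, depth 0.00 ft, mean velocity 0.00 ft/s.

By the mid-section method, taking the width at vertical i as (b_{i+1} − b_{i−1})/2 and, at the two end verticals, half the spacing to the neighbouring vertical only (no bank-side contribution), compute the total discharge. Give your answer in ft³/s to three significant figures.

407 ft³/s

w_2 = (12.2 − 0.0)/2 = 6.1 ft; q_2 = 1.41 × 2.37 × 6.1 = 20.38 ft³/s
w_3 = (35.0 − 6.5)/2 = 14.25 ft; q_3 = 1.33 × 2.89 × 14.25 = 54.77 ft³/s
w_4 = (43.6 − 12.2)/2 = 15.7 ft; q_4 = 1.21 × 3.39 × 15.7 = 64.40 ft³/s
w_5 = (55.8 − 35.0)/2 = 10.4 ft; q_5 = 1.65 × 5.28 × 10.4 = 90.60 ft³/s
w_6 = (63.6 − 43.6)/2 = 10 ft; q_6 = 1.60 × 3.06 × 10 = 48.96 ft³/s
w_7 = (86.9 − 55.8)/2 = 15.55 ft; q_7 = 1.88 × 4.38 × 15.55 = 128.0 ft³/s
Stations 1, 8 contribute zero (depth or velocity is 0).
Q = Σ qᵢ = 407.2 ft³/s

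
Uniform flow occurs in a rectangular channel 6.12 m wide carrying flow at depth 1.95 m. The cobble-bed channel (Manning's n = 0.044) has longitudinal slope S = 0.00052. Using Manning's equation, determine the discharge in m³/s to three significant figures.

A = b·y = 6.12 × 1.95 = 11.93 m²
P = b + 2y = 6.12 + 2×1.95 = 10.02 m
R = A/P = 11.93/10.02 = 1.191 m
Q = (1/n)·A·R^(2/3)·S^(1/2) = (1/0.044) × 11.93 × 1.191^(2/3) × 0.00052^(1/2) = 6.949 m³/s

6.95 m³/s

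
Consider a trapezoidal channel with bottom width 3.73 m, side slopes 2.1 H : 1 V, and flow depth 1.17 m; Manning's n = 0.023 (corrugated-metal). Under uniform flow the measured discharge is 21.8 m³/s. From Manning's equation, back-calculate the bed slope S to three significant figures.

A = (b + z·y)·y = (3.73 + 2.1×1.17)×1.17 = 7.239 m²
P = b + 2y√(1+z²) = 3.73 + 2×1.17×√(1+2.1²) = 9.173 m
R = A/P = 7.239/9.173 = 0.7892 m
S = (Q·n / (1·A·R^(2/3)))² = (21.8×0.023 / (1×7.239×0.8540))² = 0.006579

0.00658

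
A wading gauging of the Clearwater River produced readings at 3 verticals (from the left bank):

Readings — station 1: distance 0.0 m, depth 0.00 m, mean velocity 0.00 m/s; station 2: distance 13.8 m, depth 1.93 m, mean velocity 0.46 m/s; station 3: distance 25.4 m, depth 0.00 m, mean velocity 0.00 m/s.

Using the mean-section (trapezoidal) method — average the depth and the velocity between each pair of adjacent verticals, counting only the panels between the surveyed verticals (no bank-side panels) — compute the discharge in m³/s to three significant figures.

5.64 m³/s

Panel 1-2: Δb = 13.8 m, d̄ = (0.00+1.93)/2 = 0.965, v̄ = (0.00+0.46)/2 = 0.23 → q = 13.8×0.965×0.23 = 3.063 m³/s
Panel 2-3: Δb = 11.6 m, d̄ = (1.93+0.00)/2 = 0.965, v̄ = (0.46+0.00)/2 = 0.23 → q = 11.6×0.965×0.23 = 2.575 m³/s
Q = Σ q = 5.638 m³/s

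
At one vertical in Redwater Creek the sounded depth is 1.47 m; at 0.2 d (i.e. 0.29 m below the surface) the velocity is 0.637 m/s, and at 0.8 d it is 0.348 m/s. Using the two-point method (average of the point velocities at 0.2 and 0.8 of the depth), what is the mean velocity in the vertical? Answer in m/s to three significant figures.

v̄ = (0.637 + 0.348) / 2 = 0.4925 m/s

0.493 m/s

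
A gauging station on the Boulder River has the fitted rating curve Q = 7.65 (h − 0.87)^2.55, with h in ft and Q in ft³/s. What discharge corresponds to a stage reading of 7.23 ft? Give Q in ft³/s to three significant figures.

856 ft³/s

Q = 7.65 × (7.23 − 0.87)^2.55 = 7.65 × 6.36^2.55 = 856.0 ft³/s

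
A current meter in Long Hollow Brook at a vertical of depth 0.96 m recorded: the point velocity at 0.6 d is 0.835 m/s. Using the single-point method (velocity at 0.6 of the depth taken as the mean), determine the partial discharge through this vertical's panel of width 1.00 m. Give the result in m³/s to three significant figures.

0.802 m³/s

v̄ = v₀.₆ = 0.835 m/s
q = v̄ × d × w = 0.8350 × 0.96 × 1.00 = 0.8016 m³/s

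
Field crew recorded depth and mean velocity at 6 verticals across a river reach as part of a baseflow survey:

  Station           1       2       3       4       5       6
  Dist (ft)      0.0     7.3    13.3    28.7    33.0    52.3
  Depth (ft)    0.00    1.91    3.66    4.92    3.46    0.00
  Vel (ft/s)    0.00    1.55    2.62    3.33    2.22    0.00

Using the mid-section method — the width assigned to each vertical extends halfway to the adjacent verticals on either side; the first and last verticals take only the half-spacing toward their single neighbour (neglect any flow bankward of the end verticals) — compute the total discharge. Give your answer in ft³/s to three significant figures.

w_2 = (13.3 − 0.0)/2 = 6.65 ft; q_2 = 1.55 × 1.91 × 6.65 = 19.69 ft³/s
w_3 = (28.7 − 7.3)/2 = 10.7 ft; q_3 = 2.62 × 3.66 × 10.7 = 102.6 ft³/s
w_4 = (33.0 − 13.3)/2 = 9.85 ft; q_4 = 3.33 × 4.92 × 9.85 = 161.4 ft³/s
w_5 = (52.3 − 28.7)/2 = 11.8 ft; q_5 = 2.22 × 3.46 × 11.8 = 90.64 ft³/s
Stations 1, 6 contribute zero (depth or velocity is 0).
Q = Σ qᵢ = 374.3 ft³/s

374 ft³/s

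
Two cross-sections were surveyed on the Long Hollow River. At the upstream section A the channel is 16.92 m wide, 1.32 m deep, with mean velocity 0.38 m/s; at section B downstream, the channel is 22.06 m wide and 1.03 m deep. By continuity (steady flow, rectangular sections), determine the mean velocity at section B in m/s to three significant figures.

Q = A₁V₁ = (16.92×1.32) × 0.38 = 8.487 m³/s
A₂ = 22.06 × 1.03 = 22.72 m²
V₂ = Q/A₂ = 8.487/22.72 = 0.3735 m/s

0.374 m/s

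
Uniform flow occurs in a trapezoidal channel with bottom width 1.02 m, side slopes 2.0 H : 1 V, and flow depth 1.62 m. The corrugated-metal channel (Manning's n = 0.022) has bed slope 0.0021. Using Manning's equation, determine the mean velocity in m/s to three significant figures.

1.85 m/s

A = (b + z·y)·y = (1.02 + 2.0×1.62)×1.62 = 6.901 m²
P = b + 2y√(1+z²) = 1.02 + 2×1.62×√(1+2.0²) = 8.265 m
R = A/P = 6.901/8.265 = 0.8350 m
Q = (1/n)·A·R^(2/3)·S^(1/2) = (1/0.022) × 6.901 × 0.8350^(2/3) × 0.0021^(1/2) = 12.75 m³/s
V = Q/A = 12.75/6.901 = 1.847 m/s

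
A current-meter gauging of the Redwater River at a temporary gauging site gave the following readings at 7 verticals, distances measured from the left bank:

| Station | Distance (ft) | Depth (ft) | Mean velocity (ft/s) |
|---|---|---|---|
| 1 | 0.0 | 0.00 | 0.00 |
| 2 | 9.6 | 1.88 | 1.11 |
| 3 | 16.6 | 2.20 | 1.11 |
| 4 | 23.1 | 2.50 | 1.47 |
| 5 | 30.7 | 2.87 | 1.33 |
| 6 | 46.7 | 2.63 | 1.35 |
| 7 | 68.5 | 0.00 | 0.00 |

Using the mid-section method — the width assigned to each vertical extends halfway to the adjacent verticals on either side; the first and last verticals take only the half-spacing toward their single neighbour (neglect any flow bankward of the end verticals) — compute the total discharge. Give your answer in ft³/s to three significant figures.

w_2 = (16.6 − 0.0)/2 = 8.3 ft; q_2 = 1.11 × 1.88 × 8.3 = 17.32 ft³/s
w_3 = (23.1 − 9.6)/2 = 6.75 ft; q_3 = 1.11 × 2.20 × 6.75 = 16.48 ft³/s
w_4 = (30.7 − 16.6)/2 = 7.05 ft; q_4 = 1.47 × 2.50 × 7.05 = 25.91 ft³/s
w_5 = (46.7 − 23.1)/2 = 11.8 ft; q_5 = 1.33 × 2.87 × 11.8 = 45.04 ft³/s
w_6 = (68.5 − 30.7)/2 = 18.9 ft; q_6 = 1.35 × 2.63 × 18.9 = 67.10 ft³/s
Stations 1, 7 contribute zero (depth or velocity is 0).
Q = Σ qᵢ = 171.9 ft³/s

172 ft³/s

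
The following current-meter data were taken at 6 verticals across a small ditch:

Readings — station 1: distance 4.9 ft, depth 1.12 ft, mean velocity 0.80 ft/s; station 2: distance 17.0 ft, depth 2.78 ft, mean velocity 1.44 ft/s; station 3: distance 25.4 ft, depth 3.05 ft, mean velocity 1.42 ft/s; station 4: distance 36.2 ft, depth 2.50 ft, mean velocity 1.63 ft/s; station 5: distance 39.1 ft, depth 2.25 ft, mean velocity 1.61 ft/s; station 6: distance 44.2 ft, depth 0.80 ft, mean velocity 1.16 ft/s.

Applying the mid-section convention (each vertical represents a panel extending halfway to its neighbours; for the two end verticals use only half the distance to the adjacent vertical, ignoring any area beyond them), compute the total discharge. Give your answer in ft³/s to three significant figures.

133 ft³/s

w_1 = (17.0 − 4.9)/2 = 6.05 ft; q_1 = 0.80 × 1.12 × 6.05 = 5.421 ft³/s
w_2 = (25.4 − 4.9)/2 = 10.25 ft; q_2 = 1.44 × 2.78 × 10.25 = 41.03 ft³/s
w_3 = (36.2 − 17.0)/2 = 9.6 ft; q_3 = 1.42 × 3.05 × 9.6 = 41.58 ft³/s
w_4 = (39.1 − 25.4)/2 = 6.85 ft; q_4 = 1.63 × 2.50 × 6.85 = 27.91 ft³/s
w_5 = (44.2 − 36.2)/2 = 4 ft; q_5 = 1.61 × 2.25 × 4 = 14.49 ft³/s
w_6 = (44.2 − 39.1)/2 = 2.55 ft; q_6 = 1.16 × 0.80 × 2.55 = 2.366 ft³/s
Q = Σ qᵢ = 132.8 ft³/s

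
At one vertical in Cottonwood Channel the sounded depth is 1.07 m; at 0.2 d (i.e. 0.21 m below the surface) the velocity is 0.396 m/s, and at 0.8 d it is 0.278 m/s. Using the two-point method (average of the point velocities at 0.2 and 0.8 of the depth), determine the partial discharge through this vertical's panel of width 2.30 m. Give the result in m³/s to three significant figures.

v̄ = (0.396 + 0.278) / 2 = 0.3370 m/s
q = v̄ × d × w = 0.3370 × 1.07 × 2.30 = 0.8294 m³/s

0.829 m³/s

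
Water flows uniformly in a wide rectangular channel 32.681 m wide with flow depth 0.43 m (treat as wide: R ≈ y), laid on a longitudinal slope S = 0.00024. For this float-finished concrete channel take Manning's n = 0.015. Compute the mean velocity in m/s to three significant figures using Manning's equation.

A = b·y = 32.681 × 0.43 = 14.05 m²
Wide channel: R ≈ y = 0.43 m
Q = (1/n)·A·R^(2/3)·S^(1/2) = (1/0.015) × 14.05 × 0.4300^(2/3) × 0.00024^(1/2) = 8.268 m³/s
V = Q/A = 8.268/14.05 = 0.5884 m/s

0.588 m/s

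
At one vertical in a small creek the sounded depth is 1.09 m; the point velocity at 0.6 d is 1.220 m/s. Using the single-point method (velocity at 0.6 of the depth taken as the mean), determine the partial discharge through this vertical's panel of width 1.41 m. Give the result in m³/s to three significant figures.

v̄ = v₀.₆ = 1.220 m/s
q = v̄ × d × w = 1.220 × 1.09 × 1.41 = 1.875 m³/s

1.88 m³/s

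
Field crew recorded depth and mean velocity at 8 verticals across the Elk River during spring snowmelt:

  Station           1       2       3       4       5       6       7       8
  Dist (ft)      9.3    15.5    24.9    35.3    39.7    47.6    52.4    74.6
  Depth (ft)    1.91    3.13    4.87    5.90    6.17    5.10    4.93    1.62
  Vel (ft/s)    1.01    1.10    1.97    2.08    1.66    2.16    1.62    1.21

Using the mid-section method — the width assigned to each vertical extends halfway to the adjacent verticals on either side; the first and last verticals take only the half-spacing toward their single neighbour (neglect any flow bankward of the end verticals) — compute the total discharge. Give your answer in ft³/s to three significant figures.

w_1 = (15.5 − 9.3)/2 = 3.1 ft; q_1 = 1.01 × 1.91 × 3.1 = 5.980 ft³/s
w_2 = (24.9 − 9.3)/2 = 7.8 ft; q_2 = 1.10 × 3.13 × 7.8 = 26.86 ft³/s
w_3 = (35.3 − 15.5)/2 = 9.9 ft; q_3 = 1.97 × 4.87 × 9.9 = 94.98 ft³/s
w_4 = (39.7 − 24.9)/2 = 7.4 ft; q_4 = 2.08 × 5.90 × 7.4 = 90.81 ft³/s
w_5 = (47.6 − 35.3)/2 = 6.15 ft; q_5 = 1.66 × 6.17 × 6.15 = 62.99 ft³/s
w_6 = (52.4 − 39.7)/2 = 6.35 ft; q_6 = 2.16 × 5.10 × 6.35 = 69.95 ft³/s
w_7 = (74.6 − 47.6)/2 = 13.5 ft; q_7 = 1.62 × 4.93 × 13.5 = 107.8 ft³/s
w_8 = (74.6 − 52.4)/2 = 11.1 ft; q_8 = 1.21 × 1.62 × 11.1 = 21.76 ft³/s
Q = Σ qᵢ = 481.1 ft³/s

481 ft³/s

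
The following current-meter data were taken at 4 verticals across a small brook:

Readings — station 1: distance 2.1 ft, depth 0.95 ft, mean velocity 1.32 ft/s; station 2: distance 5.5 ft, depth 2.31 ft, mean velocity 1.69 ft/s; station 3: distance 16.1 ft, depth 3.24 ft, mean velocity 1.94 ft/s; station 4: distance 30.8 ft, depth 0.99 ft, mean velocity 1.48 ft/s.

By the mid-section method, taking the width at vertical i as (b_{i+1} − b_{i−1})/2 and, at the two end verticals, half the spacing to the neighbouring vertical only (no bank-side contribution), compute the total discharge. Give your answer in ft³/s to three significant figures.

120 ft³/s

w_1 = (5.5 − 2.1)/2 = 1.7 ft; q_1 = 1.32 × 0.95 × 1.7 = 2.132 ft³/s
w_2 = (16.1 − 2.1)/2 = 7 ft; q_2 = 1.69 × 2.31 × 7 = 27.33 ft³/s
w_3 = (30.8 − 5.5)/2 = 12.65 ft; q_3 = 1.94 × 3.24 × 12.65 = 79.51 ft³/s
w_4 = (30.8 − 16.1)/2 = 7.35 ft; q_4 = 1.48 × 0.99 × 7.35 = 10.77 ft³/s
Q = Σ qᵢ = 119.7 ft³/s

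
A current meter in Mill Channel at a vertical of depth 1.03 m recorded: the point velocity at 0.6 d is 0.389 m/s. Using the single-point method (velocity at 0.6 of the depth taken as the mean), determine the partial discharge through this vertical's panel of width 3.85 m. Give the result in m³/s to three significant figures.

v̄ = v₀.₆ = 0.389 m/s
q = v̄ × d × w = 0.3890 × 1.03 × 3.85 = 1.543 m³/s

1.54 m³/s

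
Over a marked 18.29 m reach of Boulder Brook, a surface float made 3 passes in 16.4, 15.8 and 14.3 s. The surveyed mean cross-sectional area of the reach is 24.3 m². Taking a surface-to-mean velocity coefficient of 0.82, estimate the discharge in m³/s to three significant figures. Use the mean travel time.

t̄ = (16.4 + 15.8 + 14.3) / 3 = 15.5 s
v_surface = L / t̄ = 18.29 / 15.5 = 1.180 m/s
v_mean = 0.82 × 1.180 = 0.9676 m/s
Q = A × v_mean = 24.3 × 0.9676 = 23.51 m³/s

23.5 m³/s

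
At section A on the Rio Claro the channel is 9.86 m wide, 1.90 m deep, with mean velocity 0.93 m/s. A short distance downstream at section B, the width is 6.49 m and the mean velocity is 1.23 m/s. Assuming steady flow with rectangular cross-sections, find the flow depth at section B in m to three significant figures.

Q = A₁V₁ = (9.86×1.90) × 0.93 = 17.42 m³/s
d₂ = Q/(b₂ V₂) = 17.42/(6.49×1.23) = 2.183 m

2.18 m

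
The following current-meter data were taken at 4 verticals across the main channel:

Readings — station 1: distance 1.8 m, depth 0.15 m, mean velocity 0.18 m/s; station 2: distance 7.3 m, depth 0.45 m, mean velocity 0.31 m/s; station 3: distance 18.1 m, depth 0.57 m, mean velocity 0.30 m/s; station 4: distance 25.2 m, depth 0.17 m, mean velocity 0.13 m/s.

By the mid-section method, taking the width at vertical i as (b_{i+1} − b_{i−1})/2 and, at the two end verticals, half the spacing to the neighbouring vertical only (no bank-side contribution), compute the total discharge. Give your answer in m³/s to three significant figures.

w_1 = (7.3 − 1.8)/2 = 2.75 m; q_1 = 0.18 × 0.15 × 2.75 = 0.07425 m³/s
w_2 = (18.1 − 1.8)/2 = 8.15 m; q_2 = 0.31 × 0.45 × 8.15 = 1.137 m³/s
w_3 = (25.2 − 7.3)/2 = 8.95 m; q_3 = 0.30 × 0.57 × 8.95 = 1.530 m³/s
w_4 = (25.2 − 18.1)/2 = 3.55 m; q_4 = 0.13 × 0.17 × 3.55 = 0.07846 m³/s
Q = Σ qᵢ = 2.820 m³/s

2.82 m³/s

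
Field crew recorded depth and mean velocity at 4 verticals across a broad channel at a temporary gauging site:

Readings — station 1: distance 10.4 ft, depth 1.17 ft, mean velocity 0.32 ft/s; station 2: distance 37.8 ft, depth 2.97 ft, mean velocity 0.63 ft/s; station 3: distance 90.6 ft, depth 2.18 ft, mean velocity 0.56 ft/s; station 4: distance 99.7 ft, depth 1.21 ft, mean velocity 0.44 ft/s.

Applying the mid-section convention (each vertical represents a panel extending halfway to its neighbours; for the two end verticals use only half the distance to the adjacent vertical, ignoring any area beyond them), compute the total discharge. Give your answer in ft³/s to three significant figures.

120 ft³/s

w_1 = (37.8 − 10.4)/2 = 13.7 ft; q_1 = 0.32 × 1.17 × 13.7 = 5.129 ft³/s
w_2 = (90.6 − 10.4)/2 = 40.1 ft; q_2 = 0.63 × 2.97 × 40.1 = 75.03 ft³/s
w_3 = (99.7 − 37.8)/2 = 30.95 ft; q_3 = 0.56 × 2.18 × 30.95 = 37.78 ft³/s
w_4 = (99.7 − 90.6)/2 = 4.55 ft; q_4 = 0.44 × 1.21 × 4.55 = 2.422 ft³/s
Q = Σ qᵢ = 120.4 ft³/s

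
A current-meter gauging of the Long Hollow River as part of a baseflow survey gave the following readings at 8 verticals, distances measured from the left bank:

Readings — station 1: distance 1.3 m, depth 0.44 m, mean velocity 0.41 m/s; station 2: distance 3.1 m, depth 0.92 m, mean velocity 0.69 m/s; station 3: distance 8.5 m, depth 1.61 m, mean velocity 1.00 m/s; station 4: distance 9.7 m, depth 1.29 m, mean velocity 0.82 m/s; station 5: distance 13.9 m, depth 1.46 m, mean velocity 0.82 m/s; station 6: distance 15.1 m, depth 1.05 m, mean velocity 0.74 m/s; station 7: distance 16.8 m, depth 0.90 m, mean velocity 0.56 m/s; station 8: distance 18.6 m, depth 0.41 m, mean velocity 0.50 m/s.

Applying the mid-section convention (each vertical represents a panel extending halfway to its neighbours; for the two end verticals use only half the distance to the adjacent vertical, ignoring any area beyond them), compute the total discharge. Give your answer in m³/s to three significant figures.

w_1 = (3.1 − 1.3)/2 = 0.9 m; q_1 = 0.41 × 0.44 × 0.9 = 0.1624 m³/s
w_2 = (8.5 − 1.3)/2 = 3.6 m; q_2 = 0.69 × 0.92 × 3.6 = 2.285 m³/s
w_3 = (9.7 − 3.1)/2 = 3.3 m; q_3 = 1.00 × 1.61 × 3.3 = 5.313 m³/s
w_4 = (13.9 − 8.5)/2 = 2.7 m; q_4 = 0.82 × 1.29 × 2.7 = 2.856 m³/s
w_5 = (15.1 − 9.7)/2 = 2.7 m; q_5 = 0.82 × 1.46 × 2.7 = 3.232 m³/s
w_6 = (16.8 − 13.9)/2 = 1.45 m; q_6 = 0.74 × 1.05 × 1.45 = 1.127 m³/s
w_7 = (18.6 − 15.1)/2 = 1.75 m; q_7 = 0.56 × 0.90 × 1.75 = 0.8820 m³/s
w_8 = (18.6 − 16.8)/2 = 0.9 m; q_8 = 0.50 × 0.41 × 0.9 = 0.1845 m³/s
Q = Σ qᵢ = 16.04 m³/s

16.0 m³/s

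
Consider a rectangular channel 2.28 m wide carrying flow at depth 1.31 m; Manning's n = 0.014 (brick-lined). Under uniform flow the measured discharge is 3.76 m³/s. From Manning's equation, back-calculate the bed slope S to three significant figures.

0.000601

A = b·y = 2.28 × 1.31 = 2.987 m²
P = b + 2y = 2.28 + 2×1.31 = 4.900 m
R = A/P = 2.987/4.900 = 0.6096 m
S = (Q·n / (1·A·R^(2/3)))² = (3.76×0.014 / (1×2.987×0.7189))² = 0.0006010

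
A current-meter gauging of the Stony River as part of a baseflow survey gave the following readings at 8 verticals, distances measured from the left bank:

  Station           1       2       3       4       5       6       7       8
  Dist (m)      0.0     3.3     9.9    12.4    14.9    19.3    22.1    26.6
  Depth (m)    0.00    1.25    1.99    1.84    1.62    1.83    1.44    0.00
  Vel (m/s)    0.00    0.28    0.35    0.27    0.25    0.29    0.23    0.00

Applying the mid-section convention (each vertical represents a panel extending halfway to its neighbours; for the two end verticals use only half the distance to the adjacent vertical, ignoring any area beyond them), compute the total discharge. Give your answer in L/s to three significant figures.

w_2 = (9.9 − 0.0)/2 = 4.95 m; q_2 = 0.28 × 1.25 × 4.95 = 1.733 m³/s
w_3 = (12.4 − 3.3)/2 = 4.55 m; q_3 = 0.35 × 1.99 × 4.55 = 3.169 m³/s
w_4 = (14.9 − 9.9)/2 = 2.5 m; q_4 = 0.27 × 1.84 × 2.5 = 1.242 m³/s
w_5 = (19.3 − 12.4)/2 = 3.45 m; q_5 = 0.25 × 1.62 × 3.45 = 1.397 m³/s
w_6 = (22.1 − 14.9)/2 = 3.6 m; q_6 = 0.29 × 1.83 × 3.6 = 1.911 m³/s
w_7 = (26.6 − 19.3)/2 = 3.65 m; q_7 = 0.23 × 1.44 × 3.65 = 1.209 m³/s
Stations 1, 8 contribute zero (depth or velocity is 0).
Q = Σ qᵢ = 10.66 m³/s
= 10.66 × 1000 = 10660 L/s

10700 L/s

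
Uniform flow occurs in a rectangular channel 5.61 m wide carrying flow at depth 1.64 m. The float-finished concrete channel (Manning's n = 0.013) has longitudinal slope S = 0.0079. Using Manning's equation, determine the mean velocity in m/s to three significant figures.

7.00 m/s

A = b·y = 5.61 × 1.64 = 9.200 m²
P = b + 2y = 5.61 + 2×1.64 = 8.890 m
R = A/P = 9.200/8.890 = 1.035 m
Q = (1/n)·A·R^(2/3)·S^(1/2) = (1/0.013) × 9.200 × 1.035^(2/3) × 0.0079^(1/2) = 64.36 m³/s
V = Q/A = 64.36/9.200 = 6.995 m/s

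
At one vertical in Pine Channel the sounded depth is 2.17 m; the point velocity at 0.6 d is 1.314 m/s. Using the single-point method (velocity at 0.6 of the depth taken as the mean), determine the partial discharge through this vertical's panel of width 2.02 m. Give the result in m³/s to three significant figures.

5.76 m³/s

v̄ = v₀.₆ = 1.314 m/s
q = v̄ × d × w = 1.314 × 2.17 × 2.02 = 5.760 m³/s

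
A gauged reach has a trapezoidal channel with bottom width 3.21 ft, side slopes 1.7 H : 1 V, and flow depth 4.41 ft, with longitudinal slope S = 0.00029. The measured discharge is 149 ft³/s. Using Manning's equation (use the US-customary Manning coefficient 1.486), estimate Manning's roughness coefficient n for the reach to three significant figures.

A = (b + z·y)·y = (3.21 + 1.7×4.41)×4.41 = 47.22 ft²
P = b + 2y√(1+z²) = 3.21 + 2×4.41×√(1+1.7²) = 20.61 ft
R = A/P = 47.22/20.61 = 2.291 ft
n = (1.486/Q)·A·R^(2/3)·S^(1/2) = (1.486/149) × 47.22 × 1.738 × 0.01703 = 0.01394

0.0139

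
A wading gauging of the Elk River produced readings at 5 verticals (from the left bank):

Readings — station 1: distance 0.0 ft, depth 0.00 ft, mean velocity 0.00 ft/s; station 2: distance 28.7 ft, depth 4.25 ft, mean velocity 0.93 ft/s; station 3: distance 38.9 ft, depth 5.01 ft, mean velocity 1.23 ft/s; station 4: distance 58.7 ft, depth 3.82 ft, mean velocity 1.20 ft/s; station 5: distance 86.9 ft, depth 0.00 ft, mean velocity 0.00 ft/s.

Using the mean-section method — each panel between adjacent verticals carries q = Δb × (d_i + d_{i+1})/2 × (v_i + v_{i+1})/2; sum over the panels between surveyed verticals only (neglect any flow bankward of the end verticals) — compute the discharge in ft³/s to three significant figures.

218 ft³/s

Panel 1-2: Δb = 28.7 ft, d̄ = (0.00+4.25)/2 = 2.125, v̄ = (0.00+0.93)/2 = 0.465 → q = 28.7×2.125×0.465 = 28.36 ft³/s
Panel 2-3: Δb = 10.2 ft, d̄ = (4.25+5.01)/2 = 4.63, v̄ = (0.93+1.23)/2 = 1.08 → q = 10.2×4.63×1.08 = 51.00 ft³/s
Panel 3-4: Δb = 19.8 ft, d̄ = (5.01+3.82)/2 = 4.415, v̄ = (1.23+1.20)/2 = 1.215 → q = 19.8×4.415×1.215 = 106.2 ft³/s
Panel 4-5: Δb = 28.2 ft, d̄ = (3.82+0.00)/2 = 1.91, v̄ = (1.20+0.00)/2 = 0.6 → q = 28.2×1.91×0.6 = 32.32 ft³/s
Q = Σ q = 217.9 ft³/s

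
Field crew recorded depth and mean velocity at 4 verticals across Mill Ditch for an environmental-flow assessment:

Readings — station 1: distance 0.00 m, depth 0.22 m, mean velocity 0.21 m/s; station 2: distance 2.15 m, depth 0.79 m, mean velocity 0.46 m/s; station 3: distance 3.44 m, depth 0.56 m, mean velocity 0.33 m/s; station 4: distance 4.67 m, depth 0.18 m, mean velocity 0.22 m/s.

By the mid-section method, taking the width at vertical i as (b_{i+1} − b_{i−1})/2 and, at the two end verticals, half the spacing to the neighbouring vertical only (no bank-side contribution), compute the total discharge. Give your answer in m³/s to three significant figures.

w_1 = (2.15 − 0.00)/2 = 1.075 m; q_1 = 0.21 × 0.22 × 1.075 = 0.04967 m³/s
w_2 = (3.44 − 0.00)/2 = 1.72 m; q_2 = 0.46 × 0.79 × 1.72 = 0.6250 m³/s
w_3 = (4.67 − 2.15)/2 = 1.26 m; q_3 = 0.33 × 0.56 × 1.26 = 0.2328 m³/s
w_4 = (4.67 − 3.44)/2 = 0.615 m; q_4 = 0.22 × 0.18 × 0.615 = 0.02435 m³/s
Q = Σ qᵢ = 0.9319 m³/s

0.932 m³/s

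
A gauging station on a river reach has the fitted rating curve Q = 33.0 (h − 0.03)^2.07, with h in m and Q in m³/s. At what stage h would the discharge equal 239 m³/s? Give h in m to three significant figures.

h − h₀ = (Q/C)^(1/b) = (239/33.0)^(1/2.07) = 2.603 m
h = 0.03 + 2.603 = 2.633 m

2.63 m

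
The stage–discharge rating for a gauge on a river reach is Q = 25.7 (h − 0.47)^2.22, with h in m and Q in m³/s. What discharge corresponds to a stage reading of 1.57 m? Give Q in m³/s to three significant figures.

31.8 m³/s

Q = 25.7 × (1.57 − 0.47)^2.22 = 25.7 × 1.1^2.22 = 31.76 m³/s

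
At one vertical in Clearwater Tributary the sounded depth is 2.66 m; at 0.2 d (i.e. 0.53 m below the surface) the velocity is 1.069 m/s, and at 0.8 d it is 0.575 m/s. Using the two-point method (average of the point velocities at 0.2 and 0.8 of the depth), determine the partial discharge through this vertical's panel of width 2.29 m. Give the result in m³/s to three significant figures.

5.01 m³/s

v̄ = (1.069 + 0.575) / 2 = 0.8220 m/s
q = v̄ × d × w = 0.8220 × 2.66 × 2.29 = 5.007 m³/s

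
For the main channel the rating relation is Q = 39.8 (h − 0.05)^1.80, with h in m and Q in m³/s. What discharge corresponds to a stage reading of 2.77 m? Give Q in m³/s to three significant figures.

241 m³/s

Q = 39.8 × (2.77 − 0.05)^1.80 = 39.8 × 2.72^1.80 = 241.0 m³/s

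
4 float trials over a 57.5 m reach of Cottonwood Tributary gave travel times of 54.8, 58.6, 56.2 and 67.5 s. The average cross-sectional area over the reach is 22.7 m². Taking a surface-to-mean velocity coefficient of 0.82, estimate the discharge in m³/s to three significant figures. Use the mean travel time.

t̄ = (54.8 + 58.6 + 56.2 + 67.5) / 4 = 59.275 s
v_surface = L / t̄ = 57.5 / 59.275 = 0.9701 m/s
v_mean = 0.82 × 0.9701 = 0.7954 m/s
Q = A × v_mean = 22.7 × 0.7954 = 18.06 m³/s

18.1 m³/s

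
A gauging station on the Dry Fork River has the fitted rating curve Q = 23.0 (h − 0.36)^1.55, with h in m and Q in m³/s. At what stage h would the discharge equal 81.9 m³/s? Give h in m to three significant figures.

2.63 m

h − h₀ = (Q/C)^(1/b) = (81.9/23.0)^(1/1.55) = 2.269 m
h = 0.36 + 2.269 = 2.629 m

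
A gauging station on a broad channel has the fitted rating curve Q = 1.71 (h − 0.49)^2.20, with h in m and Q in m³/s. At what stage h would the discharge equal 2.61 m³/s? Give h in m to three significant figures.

1.70 m

h − h₀ = (Q/C)^(1/b) = (2.61/1.71)^(1/2.20) = 1.212 m
h = 0.49 + 1.212 = 1.702 m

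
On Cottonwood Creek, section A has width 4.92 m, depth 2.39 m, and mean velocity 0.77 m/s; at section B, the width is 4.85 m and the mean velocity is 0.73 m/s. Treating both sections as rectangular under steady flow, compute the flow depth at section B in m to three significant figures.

2.56 m

Q = A₁V₁ = (4.92×2.39) × 0.77 = 9.054 m³/s
d₂ = Q/(b₂ V₂) = 9.054/(4.85×0.73) = 2.557 m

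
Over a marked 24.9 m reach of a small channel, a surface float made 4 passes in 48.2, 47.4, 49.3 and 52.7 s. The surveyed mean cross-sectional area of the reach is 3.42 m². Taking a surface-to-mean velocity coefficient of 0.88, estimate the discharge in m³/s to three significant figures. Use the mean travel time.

t̄ = (48.2 + 47.4 + 49.3 + 52.7) / 4 = 49.4 s
v_surface = L / t̄ = 24.9 / 49.4 = 0.5040 m/s
v_mean = 0.88 × 0.5040 = 0.4436 m/s
Q = A × v_mean = 3.42 × 0.4436 = 1.517 m³/s

1.52 m³/s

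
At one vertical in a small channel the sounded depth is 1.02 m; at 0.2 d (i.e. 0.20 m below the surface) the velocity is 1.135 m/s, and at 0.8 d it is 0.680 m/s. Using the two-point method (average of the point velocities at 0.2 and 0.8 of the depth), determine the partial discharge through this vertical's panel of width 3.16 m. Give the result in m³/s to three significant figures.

2.93 m³/s

v̄ = (1.135 + 0.680) / 2 = 0.9075 m/s
q = v̄ × d × w = 0.9075 × 1.02 × 3.16 = 2.925 m³/s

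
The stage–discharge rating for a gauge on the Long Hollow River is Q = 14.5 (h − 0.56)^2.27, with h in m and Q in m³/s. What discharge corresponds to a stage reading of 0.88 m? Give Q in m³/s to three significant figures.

Q = 14.5 × (0.88 − 0.56)^2.27 = 14.5 × 0.32^2.27 = 1.092 m³/s

1.09 m³/s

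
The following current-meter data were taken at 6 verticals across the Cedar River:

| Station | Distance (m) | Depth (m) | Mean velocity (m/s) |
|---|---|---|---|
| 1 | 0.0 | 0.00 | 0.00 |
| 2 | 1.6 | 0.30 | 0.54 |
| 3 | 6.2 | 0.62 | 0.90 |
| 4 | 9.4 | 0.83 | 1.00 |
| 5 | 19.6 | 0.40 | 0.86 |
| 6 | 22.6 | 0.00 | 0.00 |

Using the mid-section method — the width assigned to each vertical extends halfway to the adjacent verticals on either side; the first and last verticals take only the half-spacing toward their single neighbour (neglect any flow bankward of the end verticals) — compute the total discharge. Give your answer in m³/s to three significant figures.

w_2 = (6.2 − 0.0)/2 = 3.1 m; q_2 = 0.54 × 0.30 × 3.1 = 0.5022 m³/s
w_3 = (9.4 − 1.6)/2 = 3.9 m; q_3 = 0.90 × 0.62 × 3.9 = 2.176 m³/s
w_4 = (19.6 − 6.2)/2 = 6.7 m; q_4 = 1.00 × 0.83 × 6.7 = 5.561 m³/s
w_5 = (22.6 − 9.4)/2 = 6.6 m; q_5 = 0.86 × 0.40 × 6.6 = 2.270 m³/s
Stations 1, 6 contribute zero (depth or velocity is 0).
Q = Σ qᵢ = 10.51 m³/s

10.5 m³/s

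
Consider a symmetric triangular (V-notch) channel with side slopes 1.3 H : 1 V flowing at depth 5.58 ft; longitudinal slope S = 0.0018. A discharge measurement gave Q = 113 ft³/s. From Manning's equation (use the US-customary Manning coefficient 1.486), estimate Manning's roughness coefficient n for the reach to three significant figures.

0.0383

A = z·y² = 1.3×5.58² = 40.48 ft²
P = 2y√(1+z²) = 2×5.58×√(1+1.3²) = 18.30 ft
R = A/P = 40.48/18.30 = 2.211 ft
n = (1.486/Q)·A·R^(2/3)·S^(1/2) = (1.486/113) × 40.48 × 1.697 × 0.04243 = 0.03833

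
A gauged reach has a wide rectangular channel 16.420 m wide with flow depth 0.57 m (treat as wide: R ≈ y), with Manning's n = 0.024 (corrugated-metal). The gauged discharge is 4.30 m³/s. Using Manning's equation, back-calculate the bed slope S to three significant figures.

A = b·y = 16.420 × 0.57 = 9.359 m²
Wide channel: R ≈ y = 0.57 m
S = (Q·n / (1·A·R^(2/3)))² = (4.30×0.024 / (1×9.359×0.6875))² = 0.0002573

0.000257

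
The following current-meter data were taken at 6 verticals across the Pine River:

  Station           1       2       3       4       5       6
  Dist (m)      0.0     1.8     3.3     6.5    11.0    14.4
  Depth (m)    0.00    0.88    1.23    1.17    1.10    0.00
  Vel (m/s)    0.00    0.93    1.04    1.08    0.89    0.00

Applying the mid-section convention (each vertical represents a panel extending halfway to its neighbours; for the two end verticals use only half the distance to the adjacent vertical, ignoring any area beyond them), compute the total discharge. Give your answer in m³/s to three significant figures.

w_2 = (3.3 − 0.0)/2 = 1.65 m; q_2 = 0.93 × 0.88 × 1.65 = 1.350 m³/s
w_3 = (6.5 − 1.8)/2 = 2.35 m; q_3 = 1.04 × 1.23 × 2.35 = 3.006 m³/s
w_4 = (11.0 − 3.3)/2 = 3.85 m; q_4 = 1.08 × 1.17 × 3.85 = 4.865 m³/s
w_5 = (14.4 − 6.5)/2 = 3.95 m; q_5 = 0.89 × 1.10 × 3.95 = 3.867 m³/s
Stations 1, 6 contribute zero (depth or velocity is 0).
Q = Σ qᵢ = 13.09 m³/s

13.1 m³/s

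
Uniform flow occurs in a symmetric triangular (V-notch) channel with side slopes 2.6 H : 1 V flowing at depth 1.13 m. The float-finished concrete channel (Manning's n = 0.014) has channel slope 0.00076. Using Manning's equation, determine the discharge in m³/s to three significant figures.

4.27 m³/s

A = z·y² = 2.6×1.13² = 3.320 m²
P = 2y√(1+z²) = 2×1.13×√(1+2.6²) = 6.296 m
R = A/P = 3.320/6.296 = 0.5273 m
Q = (1/n)·A·R^(2/3)·S^(1/2) = (1/0.014) × 3.320 × 0.5273^(2/3) × 0.00076^(1/2) = 4.267 m³/s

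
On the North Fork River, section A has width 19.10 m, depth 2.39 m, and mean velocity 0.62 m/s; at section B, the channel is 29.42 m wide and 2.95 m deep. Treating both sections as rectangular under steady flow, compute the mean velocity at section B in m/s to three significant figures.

0.326 m/s

Q = A₁V₁ = (19.10×2.39) × 0.62 = 28.30 m³/s
A₂ = 29.42 × 2.95 = 86.79 m²
V₂ = Q/A₂ = 28.30/86.79 = 0.3261 m/s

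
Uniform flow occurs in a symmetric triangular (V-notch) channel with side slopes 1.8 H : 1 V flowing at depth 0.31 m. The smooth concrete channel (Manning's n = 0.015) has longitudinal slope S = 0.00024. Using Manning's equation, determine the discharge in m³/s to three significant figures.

0.0471 m³/s

A = z·y² = 1.8×0.31² = 0.1730 m²
P = 2y√(1+z²) = 2×0.31×√(1+1.8²) = 1.277 m
R = A/P = 0.1730/1.277 = 0.1355 m
Q = (1/n)·A·R^(2/3)·S^(1/2) = (1/0.015) × 0.1730 × 0.1355^(2/3) × 0.00024^(1/2) = 0.04713 m³/s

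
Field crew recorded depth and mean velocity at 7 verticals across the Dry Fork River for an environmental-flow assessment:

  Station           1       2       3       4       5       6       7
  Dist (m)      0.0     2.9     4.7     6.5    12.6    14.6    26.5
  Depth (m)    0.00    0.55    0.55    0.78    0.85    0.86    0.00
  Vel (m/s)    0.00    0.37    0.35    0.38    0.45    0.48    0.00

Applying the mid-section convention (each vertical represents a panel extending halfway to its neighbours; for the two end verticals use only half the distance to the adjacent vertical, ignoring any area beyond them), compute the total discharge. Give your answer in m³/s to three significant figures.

6.41 m³/s

w_2 = (4.7 − 0.0)/2 = 2.35 m; q_2 = 0.37 × 0.55 × 2.35 = 0.4782 m³/s
w_3 = (6.5 − 2.9)/2 = 1.8 m; q_3 = 0.35 × 0.55 × 1.8 = 0.3465 m³/s
w_4 = (12.6 − 4.7)/2 = 3.95 m; q_4 = 0.38 × 0.78 × 3.95 = 1.171 m³/s
w_5 = (14.6 − 6.5)/2 = 4.05 m; q_5 = 0.45 × 0.85 × 4.05 = 1.549 m³/s
w_6 = (26.5 − 12.6)/2 = 6.95 m; q_6 = 0.48 × 0.86 × 6.95 = 2.869 m³/s
Stations 1, 7 contribute zero (depth or velocity is 0).
Q = Σ qᵢ = 6.414 m³/s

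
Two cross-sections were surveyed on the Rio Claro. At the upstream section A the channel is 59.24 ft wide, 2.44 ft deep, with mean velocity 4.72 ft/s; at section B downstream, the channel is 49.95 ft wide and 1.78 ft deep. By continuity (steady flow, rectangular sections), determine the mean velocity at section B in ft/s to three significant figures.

Q = A₁V₁ = (59.24×2.44) × 4.72 = 682.3 ft³/s
A₂ = 49.95 × 1.78 = 88.91 ft²
V₂ = Q/A₂ = 682.3/88.91 = 7.673 ft/s

7.67 ft/s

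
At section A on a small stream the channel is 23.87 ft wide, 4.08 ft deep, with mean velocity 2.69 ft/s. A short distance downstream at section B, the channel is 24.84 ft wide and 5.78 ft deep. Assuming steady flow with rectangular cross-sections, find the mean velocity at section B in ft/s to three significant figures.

1.82 ft/s

Q = A₁V₁ = (23.87×4.08) × 2.69 = 262.0 ft³/s
A₂ = 24.84 × 5.78 = 143.6 ft²
V₂ = Q/A₂ = 262.0/143.6 = 1.825 ft/s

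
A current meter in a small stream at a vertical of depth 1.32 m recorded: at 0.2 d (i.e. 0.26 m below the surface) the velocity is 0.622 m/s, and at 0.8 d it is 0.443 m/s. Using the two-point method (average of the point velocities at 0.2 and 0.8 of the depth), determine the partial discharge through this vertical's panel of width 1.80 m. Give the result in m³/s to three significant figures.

v̄ = (0.622 + 0.443) / 2 = 0.5325 m/s
q = v̄ × d × w = 0.5325 × 1.32 × 1.80 = 1.265 m³/s

1.27 m³/s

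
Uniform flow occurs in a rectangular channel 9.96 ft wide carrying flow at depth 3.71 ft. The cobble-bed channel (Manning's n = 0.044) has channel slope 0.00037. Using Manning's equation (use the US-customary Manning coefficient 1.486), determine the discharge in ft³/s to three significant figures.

39.7 ft³/s

A = b·y = 9.96 × 3.71 = 36.95 ft²
P = b + 2y = 9.96 + 2×3.71 = 17.38 ft
R = A/P = 36.95/17.38 = 2.126 ft
Q = (1.486/n)·A·R^(2/3)·S^(1/2) = (1.486/0.044) × 36.95 × 2.126^(2/3) × 0.00037^(1/2) = 39.69 ft³/s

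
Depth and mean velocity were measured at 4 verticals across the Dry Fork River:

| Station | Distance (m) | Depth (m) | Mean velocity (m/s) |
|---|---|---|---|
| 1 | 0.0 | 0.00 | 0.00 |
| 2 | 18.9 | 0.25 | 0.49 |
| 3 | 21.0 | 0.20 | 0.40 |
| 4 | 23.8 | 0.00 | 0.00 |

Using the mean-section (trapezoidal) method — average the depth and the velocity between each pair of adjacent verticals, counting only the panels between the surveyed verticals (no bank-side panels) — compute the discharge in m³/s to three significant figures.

Panel 1-2: Δb = 18.9 m, d̄ = (0.00+0.25)/2 = 0.125, v̄ = (0.00+0.49)/2 = 0.245 → q = 18.9×0.125×0.245 = 0.5788 m³/s
Panel 2-3: Δb = 2.1 m, d̄ = (0.25+0.20)/2 = 0.225, v̄ = (0.49+0.40)/2 = 0.445 → q = 2.1×0.225×0.445 = 0.2103 m³/s
Panel 3-4: Δb = 2.8 m, d̄ = (0.20+0.00)/2 = 0.1, v̄ = (0.40+0.00)/2 = 0.2 → q = 2.8×0.1×0.2 = 0.05600 m³/s
Q = Σ q = 0.8451 m³/s

0.845 m³/s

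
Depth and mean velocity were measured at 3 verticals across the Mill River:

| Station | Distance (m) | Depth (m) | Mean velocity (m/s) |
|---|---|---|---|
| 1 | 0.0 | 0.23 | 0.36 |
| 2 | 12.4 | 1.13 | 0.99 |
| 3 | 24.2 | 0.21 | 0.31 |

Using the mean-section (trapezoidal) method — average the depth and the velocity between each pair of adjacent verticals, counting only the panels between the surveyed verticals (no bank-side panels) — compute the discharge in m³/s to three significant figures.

Panel 1-2: Δb = 12.4 m, d̄ = (0.23+1.13)/2 = 0.68, v̄ = (0.36+0.99)/2 = 0.675 → q = 12.4×0.68×0.675 = 5.692 m³/s
Panel 2-3: Δb = 11.8 m, d̄ = (1.13+0.21)/2 = 0.67, v̄ = (0.99+0.31)/2 = 0.65 → q = 11.8×0.67×0.65 = 5.139 m³/s
Q = Σ q = 10.83 m³/s

10.8 m³/s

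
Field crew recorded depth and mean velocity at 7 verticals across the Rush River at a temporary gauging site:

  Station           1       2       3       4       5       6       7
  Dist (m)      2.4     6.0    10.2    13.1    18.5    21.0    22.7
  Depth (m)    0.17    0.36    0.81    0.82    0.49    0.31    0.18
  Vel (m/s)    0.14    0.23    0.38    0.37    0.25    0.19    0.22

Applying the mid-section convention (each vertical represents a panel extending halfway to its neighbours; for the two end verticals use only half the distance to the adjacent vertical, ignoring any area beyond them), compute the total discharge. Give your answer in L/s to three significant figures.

w_1 = (6.0 − 2.4)/2 = 1.8 m; q_1 = 0.14 × 0.17 × 1.8 = 0.04284 m³/s
w_2 = (10.2 − 2.4)/2 = 3.9 m; q_2 = 0.23 × 0.36 × 3.9 = 0.3229 m³/s
w_3 = (13.1 − 6.0)/2 = 3.55 m; q_3 = 0.38 × 0.81 × 3.55 = 1.093 m³/s
w_4 = (18.5 − 10.2)/2 = 4.15 m; q_4 = 0.37 × 0.82 × 4.15 = 1.259 m³/s
w_5 = (21.0 − 13.1)/2 = 3.95 m; q_5 = 0.25 × 0.49 × 3.95 = 0.4839 m³/s
w_6 = (22.7 − 18.5)/2 = 2.1 m; q_6 = 0.19 × 0.31 × 2.1 = 0.1237 m³/s
w_7 = (22.7 − 21.0)/2 = 0.85 m; q_7 = 0.22 × 0.18 × 0.85 = 0.03366 m³/s
Q = Σ qᵢ = 3.359 m³/s
= 3.359 × 1000 = 3359 L/s

3360 L/s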